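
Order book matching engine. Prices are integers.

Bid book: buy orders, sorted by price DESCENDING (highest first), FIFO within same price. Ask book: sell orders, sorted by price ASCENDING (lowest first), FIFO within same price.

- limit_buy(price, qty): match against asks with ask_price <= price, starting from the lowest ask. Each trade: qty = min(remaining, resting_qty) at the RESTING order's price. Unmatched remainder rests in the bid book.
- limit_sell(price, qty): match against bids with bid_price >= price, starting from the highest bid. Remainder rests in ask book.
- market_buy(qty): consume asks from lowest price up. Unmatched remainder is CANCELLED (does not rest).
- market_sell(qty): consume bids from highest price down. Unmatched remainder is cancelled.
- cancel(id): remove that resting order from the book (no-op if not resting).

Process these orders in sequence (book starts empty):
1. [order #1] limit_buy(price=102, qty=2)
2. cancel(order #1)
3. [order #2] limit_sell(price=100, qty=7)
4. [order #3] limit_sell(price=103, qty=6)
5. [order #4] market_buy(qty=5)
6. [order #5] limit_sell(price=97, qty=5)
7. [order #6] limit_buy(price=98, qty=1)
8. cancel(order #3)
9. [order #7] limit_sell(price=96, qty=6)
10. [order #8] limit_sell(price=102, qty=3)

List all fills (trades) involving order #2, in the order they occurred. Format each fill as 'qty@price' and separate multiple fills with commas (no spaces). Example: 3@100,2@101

After op 1 [order #1] limit_buy(price=102, qty=2): fills=none; bids=[#1:2@102] asks=[-]
After op 2 cancel(order #1): fills=none; bids=[-] asks=[-]
After op 3 [order #2] limit_sell(price=100, qty=7): fills=none; bids=[-] asks=[#2:7@100]
After op 4 [order #3] limit_sell(price=103, qty=6): fills=none; bids=[-] asks=[#2:7@100 #3:6@103]
After op 5 [order #4] market_buy(qty=5): fills=#4x#2:5@100; bids=[-] asks=[#2:2@100 #3:6@103]
After op 6 [order #5] limit_sell(price=97, qty=5): fills=none; bids=[-] asks=[#5:5@97 #2:2@100 #3:6@103]
After op 7 [order #6] limit_buy(price=98, qty=1): fills=#6x#5:1@97; bids=[-] asks=[#5:4@97 #2:2@100 #3:6@103]
After op 8 cancel(order #3): fills=none; bids=[-] asks=[#5:4@97 #2:2@100]
After op 9 [order #7] limit_sell(price=96, qty=6): fills=none; bids=[-] asks=[#7:6@96 #5:4@97 #2:2@100]
After op 10 [order #8] limit_sell(price=102, qty=3): fills=none; bids=[-] asks=[#7:6@96 #5:4@97 #2:2@100 #8:3@102]

Answer: 5@100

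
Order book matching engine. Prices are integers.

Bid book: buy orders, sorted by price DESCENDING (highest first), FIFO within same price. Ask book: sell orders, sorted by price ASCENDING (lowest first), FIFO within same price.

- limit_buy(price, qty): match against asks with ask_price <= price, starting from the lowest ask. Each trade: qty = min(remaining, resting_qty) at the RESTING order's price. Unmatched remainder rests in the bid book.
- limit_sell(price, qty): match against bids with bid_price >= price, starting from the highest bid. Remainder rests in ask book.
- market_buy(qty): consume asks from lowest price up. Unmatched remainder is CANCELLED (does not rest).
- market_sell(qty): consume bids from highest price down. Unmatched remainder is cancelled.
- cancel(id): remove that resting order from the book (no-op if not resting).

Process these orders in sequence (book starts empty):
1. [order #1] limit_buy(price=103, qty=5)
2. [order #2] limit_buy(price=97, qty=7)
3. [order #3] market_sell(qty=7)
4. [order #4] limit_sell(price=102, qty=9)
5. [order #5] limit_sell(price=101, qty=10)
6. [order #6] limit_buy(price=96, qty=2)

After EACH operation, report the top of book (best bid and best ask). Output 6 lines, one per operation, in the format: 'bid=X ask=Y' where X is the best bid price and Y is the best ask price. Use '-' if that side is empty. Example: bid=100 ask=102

Answer: bid=103 ask=-
bid=103 ask=-
bid=97 ask=-
bid=97 ask=102
bid=97 ask=101
bid=97 ask=101

Derivation:
After op 1 [order #1] limit_buy(price=103, qty=5): fills=none; bids=[#1:5@103] asks=[-]
After op 2 [order #2] limit_buy(price=97, qty=7): fills=none; bids=[#1:5@103 #2:7@97] asks=[-]
After op 3 [order #3] market_sell(qty=7): fills=#1x#3:5@103 #2x#3:2@97; bids=[#2:5@97] asks=[-]
After op 4 [order #4] limit_sell(price=102, qty=9): fills=none; bids=[#2:5@97] asks=[#4:9@102]
After op 5 [order #5] limit_sell(price=101, qty=10): fills=none; bids=[#2:5@97] asks=[#5:10@101 #4:9@102]
After op 6 [order #6] limit_buy(price=96, qty=2): fills=none; bids=[#2:5@97 #6:2@96] asks=[#5:10@101 #4:9@102]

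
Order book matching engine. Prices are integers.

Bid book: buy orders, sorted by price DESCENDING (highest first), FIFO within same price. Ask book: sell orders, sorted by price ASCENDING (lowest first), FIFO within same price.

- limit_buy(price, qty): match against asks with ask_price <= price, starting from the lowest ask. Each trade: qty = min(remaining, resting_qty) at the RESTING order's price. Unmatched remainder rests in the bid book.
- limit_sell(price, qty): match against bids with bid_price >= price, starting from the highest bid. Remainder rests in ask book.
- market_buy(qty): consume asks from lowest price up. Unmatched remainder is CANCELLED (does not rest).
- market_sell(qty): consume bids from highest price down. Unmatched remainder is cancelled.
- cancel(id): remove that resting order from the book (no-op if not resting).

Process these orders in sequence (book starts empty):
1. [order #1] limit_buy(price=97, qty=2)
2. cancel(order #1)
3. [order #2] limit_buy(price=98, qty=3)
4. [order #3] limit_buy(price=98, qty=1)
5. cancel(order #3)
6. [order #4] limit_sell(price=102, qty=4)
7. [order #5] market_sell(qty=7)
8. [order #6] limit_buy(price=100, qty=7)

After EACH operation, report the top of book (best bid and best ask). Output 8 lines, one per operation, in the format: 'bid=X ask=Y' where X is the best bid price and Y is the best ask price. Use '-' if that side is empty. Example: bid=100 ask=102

Answer: bid=97 ask=-
bid=- ask=-
bid=98 ask=-
bid=98 ask=-
bid=98 ask=-
bid=98 ask=102
bid=- ask=102
bid=100 ask=102

Derivation:
After op 1 [order #1] limit_buy(price=97, qty=2): fills=none; bids=[#1:2@97] asks=[-]
After op 2 cancel(order #1): fills=none; bids=[-] asks=[-]
After op 3 [order #2] limit_buy(price=98, qty=3): fills=none; bids=[#2:3@98] asks=[-]
After op 4 [order #3] limit_buy(price=98, qty=1): fills=none; bids=[#2:3@98 #3:1@98] asks=[-]
After op 5 cancel(order #3): fills=none; bids=[#2:3@98] asks=[-]
After op 6 [order #4] limit_sell(price=102, qty=4): fills=none; bids=[#2:3@98] asks=[#4:4@102]
After op 7 [order #5] market_sell(qty=7): fills=#2x#5:3@98; bids=[-] asks=[#4:4@102]
After op 8 [order #6] limit_buy(price=100, qty=7): fills=none; bids=[#6:7@100] asks=[#4:4@102]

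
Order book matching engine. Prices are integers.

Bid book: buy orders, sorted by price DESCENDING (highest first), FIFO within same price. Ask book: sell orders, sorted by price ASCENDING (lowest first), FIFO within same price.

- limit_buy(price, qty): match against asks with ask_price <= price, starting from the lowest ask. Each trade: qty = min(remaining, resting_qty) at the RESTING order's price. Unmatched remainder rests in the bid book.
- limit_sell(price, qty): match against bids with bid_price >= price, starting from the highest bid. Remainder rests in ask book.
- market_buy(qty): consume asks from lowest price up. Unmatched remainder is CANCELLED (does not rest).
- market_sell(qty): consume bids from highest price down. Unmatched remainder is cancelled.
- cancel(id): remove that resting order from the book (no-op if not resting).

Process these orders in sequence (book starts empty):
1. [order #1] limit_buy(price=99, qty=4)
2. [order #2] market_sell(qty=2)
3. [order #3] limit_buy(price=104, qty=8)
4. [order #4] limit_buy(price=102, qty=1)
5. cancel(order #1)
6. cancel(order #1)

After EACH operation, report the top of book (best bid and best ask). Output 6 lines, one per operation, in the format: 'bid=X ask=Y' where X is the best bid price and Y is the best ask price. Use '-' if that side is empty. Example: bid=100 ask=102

Answer: bid=99 ask=-
bid=99 ask=-
bid=104 ask=-
bid=104 ask=-
bid=104 ask=-
bid=104 ask=-

Derivation:
After op 1 [order #1] limit_buy(price=99, qty=4): fills=none; bids=[#1:4@99] asks=[-]
After op 2 [order #2] market_sell(qty=2): fills=#1x#2:2@99; bids=[#1:2@99] asks=[-]
After op 3 [order #3] limit_buy(price=104, qty=8): fills=none; bids=[#3:8@104 #1:2@99] asks=[-]
After op 4 [order #4] limit_buy(price=102, qty=1): fills=none; bids=[#3:8@104 #4:1@102 #1:2@99] asks=[-]
After op 5 cancel(order #1): fills=none; bids=[#3:8@104 #4:1@102] asks=[-]
After op 6 cancel(order #1): fills=none; bids=[#3:8@104 #4:1@102] asks=[-]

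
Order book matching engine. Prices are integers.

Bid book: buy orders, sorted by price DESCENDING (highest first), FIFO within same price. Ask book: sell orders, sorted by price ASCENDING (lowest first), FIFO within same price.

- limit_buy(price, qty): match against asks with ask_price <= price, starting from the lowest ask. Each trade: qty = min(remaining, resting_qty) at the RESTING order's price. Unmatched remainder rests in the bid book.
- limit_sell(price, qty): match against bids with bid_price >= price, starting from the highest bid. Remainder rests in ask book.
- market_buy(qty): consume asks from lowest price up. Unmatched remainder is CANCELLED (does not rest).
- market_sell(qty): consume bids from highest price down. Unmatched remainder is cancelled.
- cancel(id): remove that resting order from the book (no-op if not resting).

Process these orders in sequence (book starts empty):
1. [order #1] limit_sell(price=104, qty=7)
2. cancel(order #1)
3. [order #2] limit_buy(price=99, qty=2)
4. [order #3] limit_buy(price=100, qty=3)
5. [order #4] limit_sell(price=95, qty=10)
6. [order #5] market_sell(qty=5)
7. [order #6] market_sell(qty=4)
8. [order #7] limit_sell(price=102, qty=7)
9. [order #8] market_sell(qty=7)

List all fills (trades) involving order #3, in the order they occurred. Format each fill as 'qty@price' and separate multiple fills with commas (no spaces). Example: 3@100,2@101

Answer: 3@100

Derivation:
After op 1 [order #1] limit_sell(price=104, qty=7): fills=none; bids=[-] asks=[#1:7@104]
After op 2 cancel(order #1): fills=none; bids=[-] asks=[-]
After op 3 [order #2] limit_buy(price=99, qty=2): fills=none; bids=[#2:2@99] asks=[-]
After op 4 [order #3] limit_buy(price=100, qty=3): fills=none; bids=[#3:3@100 #2:2@99] asks=[-]
After op 5 [order #4] limit_sell(price=95, qty=10): fills=#3x#4:3@100 #2x#4:2@99; bids=[-] asks=[#4:5@95]
After op 6 [order #5] market_sell(qty=5): fills=none; bids=[-] asks=[#4:5@95]
After op 7 [order #6] market_sell(qty=4): fills=none; bids=[-] asks=[#4:5@95]
After op 8 [order #7] limit_sell(price=102, qty=7): fills=none; bids=[-] asks=[#4:5@95 #7:7@102]
After op 9 [order #8] market_sell(qty=7): fills=none; bids=[-] asks=[#4:5@95 #7:7@102]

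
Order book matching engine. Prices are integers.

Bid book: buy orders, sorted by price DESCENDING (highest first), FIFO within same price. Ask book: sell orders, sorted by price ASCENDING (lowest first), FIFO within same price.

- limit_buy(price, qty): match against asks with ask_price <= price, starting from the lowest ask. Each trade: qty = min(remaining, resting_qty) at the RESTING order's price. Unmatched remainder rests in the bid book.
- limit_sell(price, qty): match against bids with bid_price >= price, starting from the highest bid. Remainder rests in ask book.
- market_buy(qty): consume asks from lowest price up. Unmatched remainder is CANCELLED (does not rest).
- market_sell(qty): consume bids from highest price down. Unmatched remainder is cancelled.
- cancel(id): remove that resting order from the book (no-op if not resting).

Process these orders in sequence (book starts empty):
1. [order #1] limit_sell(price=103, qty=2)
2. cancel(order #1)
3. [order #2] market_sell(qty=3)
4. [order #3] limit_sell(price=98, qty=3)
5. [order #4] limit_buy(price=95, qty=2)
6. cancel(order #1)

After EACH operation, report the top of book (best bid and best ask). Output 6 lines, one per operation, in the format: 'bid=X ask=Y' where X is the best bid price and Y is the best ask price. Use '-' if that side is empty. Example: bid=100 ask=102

Answer: bid=- ask=103
bid=- ask=-
bid=- ask=-
bid=- ask=98
bid=95 ask=98
bid=95 ask=98

Derivation:
After op 1 [order #1] limit_sell(price=103, qty=2): fills=none; bids=[-] asks=[#1:2@103]
After op 2 cancel(order #1): fills=none; bids=[-] asks=[-]
After op 3 [order #2] market_sell(qty=3): fills=none; bids=[-] asks=[-]
After op 4 [order #3] limit_sell(price=98, qty=3): fills=none; bids=[-] asks=[#3:3@98]
After op 5 [order #4] limit_buy(price=95, qty=2): fills=none; bids=[#4:2@95] asks=[#3:3@98]
After op 6 cancel(order #1): fills=none; bids=[#4:2@95] asks=[#3:3@98]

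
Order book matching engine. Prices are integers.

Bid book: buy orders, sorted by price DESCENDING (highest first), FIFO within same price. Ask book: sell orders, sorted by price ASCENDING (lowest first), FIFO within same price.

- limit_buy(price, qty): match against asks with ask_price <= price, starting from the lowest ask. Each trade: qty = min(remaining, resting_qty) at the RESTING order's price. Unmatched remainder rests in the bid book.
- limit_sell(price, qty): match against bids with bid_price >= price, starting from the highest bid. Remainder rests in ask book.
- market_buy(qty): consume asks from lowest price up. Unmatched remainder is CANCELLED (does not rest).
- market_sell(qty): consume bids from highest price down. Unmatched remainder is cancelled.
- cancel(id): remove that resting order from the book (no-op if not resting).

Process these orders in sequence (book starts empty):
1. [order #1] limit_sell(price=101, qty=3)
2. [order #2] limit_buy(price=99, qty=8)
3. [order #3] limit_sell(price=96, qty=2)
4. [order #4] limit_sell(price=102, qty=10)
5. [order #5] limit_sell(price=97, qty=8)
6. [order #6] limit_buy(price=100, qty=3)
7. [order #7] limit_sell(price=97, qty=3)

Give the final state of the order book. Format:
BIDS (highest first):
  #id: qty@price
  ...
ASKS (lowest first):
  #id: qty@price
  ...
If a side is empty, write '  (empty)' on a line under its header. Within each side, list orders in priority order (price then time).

Answer: BIDS (highest first):
  (empty)
ASKS (lowest first):
  #7: 2@97
  #1: 3@101
  #4: 10@102

Derivation:
After op 1 [order #1] limit_sell(price=101, qty=3): fills=none; bids=[-] asks=[#1:3@101]
After op 2 [order #2] limit_buy(price=99, qty=8): fills=none; bids=[#2:8@99] asks=[#1:3@101]
After op 3 [order #3] limit_sell(price=96, qty=2): fills=#2x#3:2@99; bids=[#2:6@99] asks=[#1:3@101]
After op 4 [order #4] limit_sell(price=102, qty=10): fills=none; bids=[#2:6@99] asks=[#1:3@101 #4:10@102]
After op 5 [order #5] limit_sell(price=97, qty=8): fills=#2x#5:6@99; bids=[-] asks=[#5:2@97 #1:3@101 #4:10@102]
After op 6 [order #6] limit_buy(price=100, qty=3): fills=#6x#5:2@97; bids=[#6:1@100] asks=[#1:3@101 #4:10@102]
After op 7 [order #7] limit_sell(price=97, qty=3): fills=#6x#7:1@100; bids=[-] asks=[#7:2@97 #1:3@101 #4:10@102]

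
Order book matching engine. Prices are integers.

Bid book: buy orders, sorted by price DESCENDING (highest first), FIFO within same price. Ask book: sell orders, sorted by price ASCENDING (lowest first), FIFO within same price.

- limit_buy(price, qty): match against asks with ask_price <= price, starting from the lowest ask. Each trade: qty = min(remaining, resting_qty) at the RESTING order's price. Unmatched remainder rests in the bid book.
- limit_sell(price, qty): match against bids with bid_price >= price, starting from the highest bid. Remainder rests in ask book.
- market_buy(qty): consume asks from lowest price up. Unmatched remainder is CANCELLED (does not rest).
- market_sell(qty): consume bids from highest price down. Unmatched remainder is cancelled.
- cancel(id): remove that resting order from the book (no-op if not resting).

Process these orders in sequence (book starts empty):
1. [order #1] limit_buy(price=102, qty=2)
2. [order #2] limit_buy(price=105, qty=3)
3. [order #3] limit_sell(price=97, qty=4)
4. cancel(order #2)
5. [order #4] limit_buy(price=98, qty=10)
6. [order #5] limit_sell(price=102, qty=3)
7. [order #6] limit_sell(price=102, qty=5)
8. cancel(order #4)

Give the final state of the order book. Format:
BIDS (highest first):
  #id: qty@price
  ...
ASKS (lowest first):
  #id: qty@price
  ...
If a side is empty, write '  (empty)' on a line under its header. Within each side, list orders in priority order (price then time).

Answer: BIDS (highest first):
  (empty)
ASKS (lowest first):
  #5: 2@102
  #6: 5@102

Derivation:
After op 1 [order #1] limit_buy(price=102, qty=2): fills=none; bids=[#1:2@102] asks=[-]
After op 2 [order #2] limit_buy(price=105, qty=3): fills=none; bids=[#2:3@105 #1:2@102] asks=[-]
After op 3 [order #3] limit_sell(price=97, qty=4): fills=#2x#3:3@105 #1x#3:1@102; bids=[#1:1@102] asks=[-]
After op 4 cancel(order #2): fills=none; bids=[#1:1@102] asks=[-]
After op 5 [order #4] limit_buy(price=98, qty=10): fills=none; bids=[#1:1@102 #4:10@98] asks=[-]
After op 6 [order #5] limit_sell(price=102, qty=3): fills=#1x#5:1@102; bids=[#4:10@98] asks=[#5:2@102]
After op 7 [order #6] limit_sell(price=102, qty=5): fills=none; bids=[#4:10@98] asks=[#5:2@102 #6:5@102]
After op 8 cancel(order #4): fills=none; bids=[-] asks=[#5:2@102 #6:5@102]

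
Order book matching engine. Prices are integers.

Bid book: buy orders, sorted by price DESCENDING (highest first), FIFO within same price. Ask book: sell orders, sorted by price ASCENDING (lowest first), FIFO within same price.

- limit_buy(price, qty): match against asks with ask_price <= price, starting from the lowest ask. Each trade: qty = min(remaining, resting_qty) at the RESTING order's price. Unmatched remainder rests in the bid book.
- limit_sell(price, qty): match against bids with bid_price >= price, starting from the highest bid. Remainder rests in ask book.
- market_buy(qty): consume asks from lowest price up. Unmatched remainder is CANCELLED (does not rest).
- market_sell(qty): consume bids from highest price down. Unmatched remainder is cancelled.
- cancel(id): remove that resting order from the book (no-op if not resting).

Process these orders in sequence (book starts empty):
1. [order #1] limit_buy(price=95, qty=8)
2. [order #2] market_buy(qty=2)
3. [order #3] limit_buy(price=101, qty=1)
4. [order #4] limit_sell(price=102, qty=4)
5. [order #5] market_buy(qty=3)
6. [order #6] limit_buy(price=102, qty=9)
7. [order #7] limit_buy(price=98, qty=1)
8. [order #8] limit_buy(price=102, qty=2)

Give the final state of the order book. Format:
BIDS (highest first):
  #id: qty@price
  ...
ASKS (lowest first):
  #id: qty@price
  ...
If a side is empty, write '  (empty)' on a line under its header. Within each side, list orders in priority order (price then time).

After op 1 [order #1] limit_buy(price=95, qty=8): fills=none; bids=[#1:8@95] asks=[-]
After op 2 [order #2] market_buy(qty=2): fills=none; bids=[#1:8@95] asks=[-]
After op 3 [order #3] limit_buy(price=101, qty=1): fills=none; bids=[#3:1@101 #1:8@95] asks=[-]
After op 4 [order #4] limit_sell(price=102, qty=4): fills=none; bids=[#3:1@101 #1:8@95] asks=[#4:4@102]
After op 5 [order #5] market_buy(qty=3): fills=#5x#4:3@102; bids=[#3:1@101 #1:8@95] asks=[#4:1@102]
After op 6 [order #6] limit_buy(price=102, qty=9): fills=#6x#4:1@102; bids=[#6:8@102 #3:1@101 #1:8@95] asks=[-]
After op 7 [order #7] limit_buy(price=98, qty=1): fills=none; bids=[#6:8@102 #3:1@101 #7:1@98 #1:8@95] asks=[-]
After op 8 [order #8] limit_buy(price=102, qty=2): fills=none; bids=[#6:8@102 #8:2@102 #3:1@101 #7:1@98 #1:8@95] asks=[-]

Answer: BIDS (highest first):
  #6: 8@102
  #8: 2@102
  #3: 1@101
  #7: 1@98
  #1: 8@95
ASKS (lowest first):
  (empty)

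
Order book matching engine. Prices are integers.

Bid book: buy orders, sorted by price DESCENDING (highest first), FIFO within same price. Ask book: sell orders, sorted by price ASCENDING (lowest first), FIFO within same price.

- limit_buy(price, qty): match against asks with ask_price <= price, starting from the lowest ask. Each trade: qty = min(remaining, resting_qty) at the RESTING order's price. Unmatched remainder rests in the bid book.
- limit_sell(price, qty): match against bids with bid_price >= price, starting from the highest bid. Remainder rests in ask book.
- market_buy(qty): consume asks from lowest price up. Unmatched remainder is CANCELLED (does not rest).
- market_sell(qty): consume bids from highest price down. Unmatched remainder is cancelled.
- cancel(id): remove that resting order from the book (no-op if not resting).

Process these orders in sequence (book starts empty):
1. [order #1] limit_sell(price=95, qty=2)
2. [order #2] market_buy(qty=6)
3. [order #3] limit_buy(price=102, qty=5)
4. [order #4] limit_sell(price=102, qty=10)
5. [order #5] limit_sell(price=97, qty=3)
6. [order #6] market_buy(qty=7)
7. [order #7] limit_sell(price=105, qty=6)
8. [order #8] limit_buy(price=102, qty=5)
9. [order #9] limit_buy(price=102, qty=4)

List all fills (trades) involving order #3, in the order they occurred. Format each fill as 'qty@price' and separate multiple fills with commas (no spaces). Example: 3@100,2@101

After op 1 [order #1] limit_sell(price=95, qty=2): fills=none; bids=[-] asks=[#1:2@95]
After op 2 [order #2] market_buy(qty=6): fills=#2x#1:2@95; bids=[-] asks=[-]
After op 3 [order #3] limit_buy(price=102, qty=5): fills=none; bids=[#3:5@102] asks=[-]
After op 4 [order #4] limit_sell(price=102, qty=10): fills=#3x#4:5@102; bids=[-] asks=[#4:5@102]
After op 5 [order #5] limit_sell(price=97, qty=3): fills=none; bids=[-] asks=[#5:3@97 #4:5@102]
After op 6 [order #6] market_buy(qty=7): fills=#6x#5:3@97 #6x#4:4@102; bids=[-] asks=[#4:1@102]
After op 7 [order #7] limit_sell(price=105, qty=6): fills=none; bids=[-] asks=[#4:1@102 #7:6@105]
After op 8 [order #8] limit_buy(price=102, qty=5): fills=#8x#4:1@102; bids=[#8:4@102] asks=[#7:6@105]
After op 9 [order #9] limit_buy(price=102, qty=4): fills=none; bids=[#8:4@102 #9:4@102] asks=[#7:6@105]

Answer: 5@102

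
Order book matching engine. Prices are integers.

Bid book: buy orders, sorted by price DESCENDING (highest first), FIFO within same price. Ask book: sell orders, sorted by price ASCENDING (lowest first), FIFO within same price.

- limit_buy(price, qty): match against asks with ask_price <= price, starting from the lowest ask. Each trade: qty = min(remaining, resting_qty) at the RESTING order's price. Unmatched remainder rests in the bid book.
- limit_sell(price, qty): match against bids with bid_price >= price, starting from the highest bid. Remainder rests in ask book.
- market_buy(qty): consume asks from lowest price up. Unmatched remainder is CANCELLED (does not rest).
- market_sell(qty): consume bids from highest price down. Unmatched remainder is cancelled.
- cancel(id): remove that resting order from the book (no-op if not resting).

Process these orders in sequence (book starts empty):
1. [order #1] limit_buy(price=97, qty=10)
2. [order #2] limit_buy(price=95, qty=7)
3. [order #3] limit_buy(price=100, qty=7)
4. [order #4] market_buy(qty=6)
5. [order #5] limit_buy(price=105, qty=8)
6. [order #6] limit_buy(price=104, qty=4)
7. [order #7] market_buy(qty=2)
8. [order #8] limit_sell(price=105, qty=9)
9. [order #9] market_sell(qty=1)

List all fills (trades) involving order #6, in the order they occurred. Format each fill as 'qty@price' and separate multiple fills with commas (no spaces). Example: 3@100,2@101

After op 1 [order #1] limit_buy(price=97, qty=10): fills=none; bids=[#1:10@97] asks=[-]
After op 2 [order #2] limit_buy(price=95, qty=7): fills=none; bids=[#1:10@97 #2:7@95] asks=[-]
After op 3 [order #3] limit_buy(price=100, qty=7): fills=none; bids=[#3:7@100 #1:10@97 #2:7@95] asks=[-]
After op 4 [order #4] market_buy(qty=6): fills=none; bids=[#3:7@100 #1:10@97 #2:7@95] asks=[-]
After op 5 [order #5] limit_buy(price=105, qty=8): fills=none; bids=[#5:8@105 #3:7@100 #1:10@97 #2:7@95] asks=[-]
After op 6 [order #6] limit_buy(price=104, qty=4): fills=none; bids=[#5:8@105 #6:4@104 #3:7@100 #1:10@97 #2:7@95] asks=[-]
After op 7 [order #7] market_buy(qty=2): fills=none; bids=[#5:8@105 #6:4@104 #3:7@100 #1:10@97 #2:7@95] asks=[-]
After op 8 [order #8] limit_sell(price=105, qty=9): fills=#5x#8:8@105; bids=[#6:4@104 #3:7@100 #1:10@97 #2:7@95] asks=[#8:1@105]
After op 9 [order #9] market_sell(qty=1): fills=#6x#9:1@104; bids=[#6:3@104 #3:7@100 #1:10@97 #2:7@95] asks=[#8:1@105]

Answer: 1@104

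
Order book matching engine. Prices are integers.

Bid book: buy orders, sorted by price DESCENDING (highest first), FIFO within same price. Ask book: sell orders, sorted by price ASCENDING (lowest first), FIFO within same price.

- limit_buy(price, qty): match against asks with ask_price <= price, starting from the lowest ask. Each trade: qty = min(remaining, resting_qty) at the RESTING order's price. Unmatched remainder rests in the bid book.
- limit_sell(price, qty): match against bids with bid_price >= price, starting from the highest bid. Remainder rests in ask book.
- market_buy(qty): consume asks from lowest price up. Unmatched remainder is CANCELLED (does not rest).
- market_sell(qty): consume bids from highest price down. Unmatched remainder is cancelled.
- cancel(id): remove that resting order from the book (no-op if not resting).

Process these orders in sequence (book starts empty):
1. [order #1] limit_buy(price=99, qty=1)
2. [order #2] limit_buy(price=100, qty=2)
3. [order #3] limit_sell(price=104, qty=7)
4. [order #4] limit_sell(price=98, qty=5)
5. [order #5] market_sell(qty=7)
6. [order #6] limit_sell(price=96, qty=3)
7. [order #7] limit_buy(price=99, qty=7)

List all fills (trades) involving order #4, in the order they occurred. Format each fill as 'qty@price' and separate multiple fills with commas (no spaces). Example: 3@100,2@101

After op 1 [order #1] limit_buy(price=99, qty=1): fills=none; bids=[#1:1@99] asks=[-]
After op 2 [order #2] limit_buy(price=100, qty=2): fills=none; bids=[#2:2@100 #1:1@99] asks=[-]
After op 3 [order #3] limit_sell(price=104, qty=7): fills=none; bids=[#2:2@100 #1:1@99] asks=[#3:7@104]
After op 4 [order #4] limit_sell(price=98, qty=5): fills=#2x#4:2@100 #1x#4:1@99; bids=[-] asks=[#4:2@98 #3:7@104]
After op 5 [order #5] market_sell(qty=7): fills=none; bids=[-] asks=[#4:2@98 #3:7@104]
After op 6 [order #6] limit_sell(price=96, qty=3): fills=none; bids=[-] asks=[#6:3@96 #4:2@98 #3:7@104]
After op 7 [order #7] limit_buy(price=99, qty=7): fills=#7x#6:3@96 #7x#4:2@98; bids=[#7:2@99] asks=[#3:7@104]

Answer: 2@100,1@99,2@98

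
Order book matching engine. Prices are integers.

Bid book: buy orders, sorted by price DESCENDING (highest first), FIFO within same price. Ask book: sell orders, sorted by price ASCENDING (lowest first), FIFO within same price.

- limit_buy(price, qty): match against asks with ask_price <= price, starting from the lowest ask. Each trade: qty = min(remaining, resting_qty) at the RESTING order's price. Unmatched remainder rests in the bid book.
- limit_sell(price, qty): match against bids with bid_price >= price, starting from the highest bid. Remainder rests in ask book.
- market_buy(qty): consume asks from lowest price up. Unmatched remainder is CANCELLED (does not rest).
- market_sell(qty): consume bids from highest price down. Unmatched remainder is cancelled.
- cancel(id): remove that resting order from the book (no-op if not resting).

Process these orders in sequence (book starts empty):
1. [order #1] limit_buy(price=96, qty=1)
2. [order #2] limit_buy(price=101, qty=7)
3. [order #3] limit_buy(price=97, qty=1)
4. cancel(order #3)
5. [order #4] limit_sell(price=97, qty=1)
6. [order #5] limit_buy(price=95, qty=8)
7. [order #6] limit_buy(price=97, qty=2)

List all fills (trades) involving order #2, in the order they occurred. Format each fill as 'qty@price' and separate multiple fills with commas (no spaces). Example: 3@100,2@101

Answer: 1@101

Derivation:
After op 1 [order #1] limit_buy(price=96, qty=1): fills=none; bids=[#1:1@96] asks=[-]
After op 2 [order #2] limit_buy(price=101, qty=7): fills=none; bids=[#2:7@101 #1:1@96] asks=[-]
After op 3 [order #3] limit_buy(price=97, qty=1): fills=none; bids=[#2:7@101 #3:1@97 #1:1@96] asks=[-]
After op 4 cancel(order #3): fills=none; bids=[#2:7@101 #1:1@96] asks=[-]
After op 5 [order #4] limit_sell(price=97, qty=1): fills=#2x#4:1@101; bids=[#2:6@101 #1:1@96] asks=[-]
After op 6 [order #5] limit_buy(price=95, qty=8): fills=none; bids=[#2:6@101 #1:1@96 #5:8@95] asks=[-]
After op 7 [order #6] limit_buy(price=97, qty=2): fills=none; bids=[#2:6@101 #6:2@97 #1:1@96 #5:8@95] asks=[-]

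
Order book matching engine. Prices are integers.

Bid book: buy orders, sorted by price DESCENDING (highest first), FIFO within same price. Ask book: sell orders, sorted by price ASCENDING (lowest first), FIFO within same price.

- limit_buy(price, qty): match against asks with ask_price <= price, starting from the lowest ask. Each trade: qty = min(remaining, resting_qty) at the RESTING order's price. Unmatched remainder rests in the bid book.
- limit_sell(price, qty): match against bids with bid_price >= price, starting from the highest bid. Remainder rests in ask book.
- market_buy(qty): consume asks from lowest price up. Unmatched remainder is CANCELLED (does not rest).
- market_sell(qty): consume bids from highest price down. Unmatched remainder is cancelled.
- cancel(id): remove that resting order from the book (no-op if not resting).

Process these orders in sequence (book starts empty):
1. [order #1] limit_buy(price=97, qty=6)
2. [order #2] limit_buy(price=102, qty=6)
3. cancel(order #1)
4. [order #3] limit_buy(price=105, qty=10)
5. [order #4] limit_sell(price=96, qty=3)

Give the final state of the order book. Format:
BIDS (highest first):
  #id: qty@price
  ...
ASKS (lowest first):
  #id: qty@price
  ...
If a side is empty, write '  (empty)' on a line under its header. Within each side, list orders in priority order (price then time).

After op 1 [order #1] limit_buy(price=97, qty=6): fills=none; bids=[#1:6@97] asks=[-]
After op 2 [order #2] limit_buy(price=102, qty=6): fills=none; bids=[#2:6@102 #1:6@97] asks=[-]
After op 3 cancel(order #1): fills=none; bids=[#2:6@102] asks=[-]
After op 4 [order #3] limit_buy(price=105, qty=10): fills=none; bids=[#3:10@105 #2:6@102] asks=[-]
After op 5 [order #4] limit_sell(price=96, qty=3): fills=#3x#4:3@105; bids=[#3:7@105 #2:6@102] asks=[-]

Answer: BIDS (highest first):
  #3: 7@105
  #2: 6@102
ASKS (lowest first):
  (empty)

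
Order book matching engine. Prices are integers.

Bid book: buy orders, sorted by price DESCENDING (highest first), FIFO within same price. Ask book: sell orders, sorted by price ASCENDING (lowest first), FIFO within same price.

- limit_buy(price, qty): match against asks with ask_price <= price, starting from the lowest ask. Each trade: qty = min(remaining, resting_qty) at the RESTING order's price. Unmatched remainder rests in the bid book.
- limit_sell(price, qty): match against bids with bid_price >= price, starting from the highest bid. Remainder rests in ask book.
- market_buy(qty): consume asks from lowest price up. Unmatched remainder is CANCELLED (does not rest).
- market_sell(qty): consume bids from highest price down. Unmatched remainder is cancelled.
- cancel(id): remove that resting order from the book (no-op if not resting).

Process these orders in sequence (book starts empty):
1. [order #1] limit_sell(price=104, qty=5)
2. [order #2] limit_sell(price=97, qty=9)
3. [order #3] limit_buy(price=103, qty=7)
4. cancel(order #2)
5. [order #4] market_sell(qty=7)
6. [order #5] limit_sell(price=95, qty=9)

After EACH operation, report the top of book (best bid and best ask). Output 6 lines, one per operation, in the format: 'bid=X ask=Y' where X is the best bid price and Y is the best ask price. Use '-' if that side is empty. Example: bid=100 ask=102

After op 1 [order #1] limit_sell(price=104, qty=5): fills=none; bids=[-] asks=[#1:5@104]
After op 2 [order #2] limit_sell(price=97, qty=9): fills=none; bids=[-] asks=[#2:9@97 #1:5@104]
After op 3 [order #3] limit_buy(price=103, qty=7): fills=#3x#2:7@97; bids=[-] asks=[#2:2@97 #1:5@104]
After op 4 cancel(order #2): fills=none; bids=[-] asks=[#1:5@104]
After op 5 [order #4] market_sell(qty=7): fills=none; bids=[-] asks=[#1:5@104]
After op 6 [order #5] limit_sell(price=95, qty=9): fills=none; bids=[-] asks=[#5:9@95 #1:5@104]

Answer: bid=- ask=104
bid=- ask=97
bid=- ask=97
bid=- ask=104
bid=- ask=104
bid=- ask=95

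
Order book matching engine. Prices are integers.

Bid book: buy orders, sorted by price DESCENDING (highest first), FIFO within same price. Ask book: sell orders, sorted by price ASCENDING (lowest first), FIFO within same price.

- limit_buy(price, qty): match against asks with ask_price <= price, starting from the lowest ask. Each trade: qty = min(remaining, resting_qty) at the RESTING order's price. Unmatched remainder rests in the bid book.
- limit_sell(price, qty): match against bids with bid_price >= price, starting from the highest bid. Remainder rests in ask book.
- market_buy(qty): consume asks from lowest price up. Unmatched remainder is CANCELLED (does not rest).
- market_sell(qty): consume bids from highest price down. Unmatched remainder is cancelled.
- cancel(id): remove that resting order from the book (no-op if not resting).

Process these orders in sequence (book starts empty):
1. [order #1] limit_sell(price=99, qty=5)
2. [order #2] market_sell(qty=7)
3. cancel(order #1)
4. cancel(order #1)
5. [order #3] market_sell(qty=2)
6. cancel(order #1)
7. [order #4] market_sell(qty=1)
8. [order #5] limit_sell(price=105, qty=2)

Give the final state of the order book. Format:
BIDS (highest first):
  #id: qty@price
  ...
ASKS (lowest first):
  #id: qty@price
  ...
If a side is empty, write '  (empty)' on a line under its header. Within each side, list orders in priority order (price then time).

Answer: BIDS (highest first):
  (empty)
ASKS (lowest first):
  #5: 2@105

Derivation:
After op 1 [order #1] limit_sell(price=99, qty=5): fills=none; bids=[-] asks=[#1:5@99]
After op 2 [order #2] market_sell(qty=7): fills=none; bids=[-] asks=[#1:5@99]
After op 3 cancel(order #1): fills=none; bids=[-] asks=[-]
After op 4 cancel(order #1): fills=none; bids=[-] asks=[-]
After op 5 [order #3] market_sell(qty=2): fills=none; bids=[-] asks=[-]
After op 6 cancel(order #1): fills=none; bids=[-] asks=[-]
After op 7 [order #4] market_sell(qty=1): fills=none; bids=[-] asks=[-]
After op 8 [order #5] limit_sell(price=105, qty=2): fills=none; bids=[-] asks=[#5:2@105]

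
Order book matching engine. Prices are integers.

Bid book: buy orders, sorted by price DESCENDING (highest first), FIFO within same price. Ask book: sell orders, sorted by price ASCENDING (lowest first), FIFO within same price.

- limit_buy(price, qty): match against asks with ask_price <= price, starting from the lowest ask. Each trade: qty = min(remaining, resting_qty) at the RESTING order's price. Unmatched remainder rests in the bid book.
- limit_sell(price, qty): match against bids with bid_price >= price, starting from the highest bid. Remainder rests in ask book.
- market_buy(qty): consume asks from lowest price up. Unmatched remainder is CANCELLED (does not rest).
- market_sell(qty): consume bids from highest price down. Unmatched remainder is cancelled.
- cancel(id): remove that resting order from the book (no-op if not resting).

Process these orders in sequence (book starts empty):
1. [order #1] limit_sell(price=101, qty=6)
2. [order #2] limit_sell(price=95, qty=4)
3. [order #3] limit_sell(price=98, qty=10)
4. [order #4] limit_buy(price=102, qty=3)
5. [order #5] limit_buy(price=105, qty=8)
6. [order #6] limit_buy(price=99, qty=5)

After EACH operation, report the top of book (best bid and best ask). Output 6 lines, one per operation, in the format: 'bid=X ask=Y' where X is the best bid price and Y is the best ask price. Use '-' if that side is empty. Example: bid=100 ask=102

After op 1 [order #1] limit_sell(price=101, qty=6): fills=none; bids=[-] asks=[#1:6@101]
After op 2 [order #2] limit_sell(price=95, qty=4): fills=none; bids=[-] asks=[#2:4@95 #1:6@101]
After op 3 [order #3] limit_sell(price=98, qty=10): fills=none; bids=[-] asks=[#2:4@95 #3:10@98 #1:6@101]
After op 4 [order #4] limit_buy(price=102, qty=3): fills=#4x#2:3@95; bids=[-] asks=[#2:1@95 #3:10@98 #1:6@101]
After op 5 [order #5] limit_buy(price=105, qty=8): fills=#5x#2:1@95 #5x#3:7@98; bids=[-] asks=[#3:3@98 #1:6@101]
After op 6 [order #6] limit_buy(price=99, qty=5): fills=#6x#3:3@98; bids=[#6:2@99] asks=[#1:6@101]

Answer: bid=- ask=101
bid=- ask=95
bid=- ask=95
bid=- ask=95
bid=- ask=98
bid=99 ask=101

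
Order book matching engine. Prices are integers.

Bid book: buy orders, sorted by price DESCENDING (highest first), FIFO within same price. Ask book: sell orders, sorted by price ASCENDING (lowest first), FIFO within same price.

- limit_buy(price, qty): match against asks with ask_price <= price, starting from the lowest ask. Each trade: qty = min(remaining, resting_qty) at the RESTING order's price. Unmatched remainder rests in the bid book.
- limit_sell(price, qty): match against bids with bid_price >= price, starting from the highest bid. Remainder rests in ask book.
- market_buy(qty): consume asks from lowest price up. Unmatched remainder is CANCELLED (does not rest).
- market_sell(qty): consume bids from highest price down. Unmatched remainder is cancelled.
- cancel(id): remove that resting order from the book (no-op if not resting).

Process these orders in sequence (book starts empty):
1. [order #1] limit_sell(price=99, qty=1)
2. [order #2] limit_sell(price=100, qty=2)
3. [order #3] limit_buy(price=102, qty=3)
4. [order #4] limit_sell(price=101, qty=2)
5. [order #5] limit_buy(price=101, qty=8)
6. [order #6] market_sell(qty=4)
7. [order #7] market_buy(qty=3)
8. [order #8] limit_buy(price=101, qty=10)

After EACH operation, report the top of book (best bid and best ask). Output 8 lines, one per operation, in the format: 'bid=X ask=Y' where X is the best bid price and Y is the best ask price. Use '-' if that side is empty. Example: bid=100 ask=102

After op 1 [order #1] limit_sell(price=99, qty=1): fills=none; bids=[-] asks=[#1:1@99]
After op 2 [order #2] limit_sell(price=100, qty=2): fills=none; bids=[-] asks=[#1:1@99 #2:2@100]
After op 3 [order #3] limit_buy(price=102, qty=3): fills=#3x#1:1@99 #3x#2:2@100; bids=[-] asks=[-]
After op 4 [order #4] limit_sell(price=101, qty=2): fills=none; bids=[-] asks=[#4:2@101]
After op 5 [order #5] limit_buy(price=101, qty=8): fills=#5x#4:2@101; bids=[#5:6@101] asks=[-]
After op 6 [order #6] market_sell(qty=4): fills=#5x#6:4@101; bids=[#5:2@101] asks=[-]
After op 7 [order #7] market_buy(qty=3): fills=none; bids=[#5:2@101] asks=[-]
After op 8 [order #8] limit_buy(price=101, qty=10): fills=none; bids=[#5:2@101 #8:10@101] asks=[-]

Answer: bid=- ask=99
bid=- ask=99
bid=- ask=-
bid=- ask=101
bid=101 ask=-
bid=101 ask=-
bid=101 ask=-
bid=101 ask=-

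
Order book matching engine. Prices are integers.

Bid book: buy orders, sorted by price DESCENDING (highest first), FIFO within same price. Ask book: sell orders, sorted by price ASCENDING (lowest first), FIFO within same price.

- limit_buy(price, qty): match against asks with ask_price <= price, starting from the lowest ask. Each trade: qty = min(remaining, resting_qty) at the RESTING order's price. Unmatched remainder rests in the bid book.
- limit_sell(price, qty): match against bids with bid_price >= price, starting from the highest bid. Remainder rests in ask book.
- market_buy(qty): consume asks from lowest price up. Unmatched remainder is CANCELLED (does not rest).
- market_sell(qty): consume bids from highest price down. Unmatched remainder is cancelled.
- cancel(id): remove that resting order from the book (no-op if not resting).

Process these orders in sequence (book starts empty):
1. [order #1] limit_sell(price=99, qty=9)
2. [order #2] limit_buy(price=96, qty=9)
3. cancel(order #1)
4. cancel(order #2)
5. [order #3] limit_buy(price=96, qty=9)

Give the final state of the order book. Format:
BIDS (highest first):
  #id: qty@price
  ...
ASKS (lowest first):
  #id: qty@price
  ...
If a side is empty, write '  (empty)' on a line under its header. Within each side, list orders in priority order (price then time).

After op 1 [order #1] limit_sell(price=99, qty=9): fills=none; bids=[-] asks=[#1:9@99]
After op 2 [order #2] limit_buy(price=96, qty=9): fills=none; bids=[#2:9@96] asks=[#1:9@99]
After op 3 cancel(order #1): fills=none; bids=[#2:9@96] asks=[-]
After op 4 cancel(order #2): fills=none; bids=[-] asks=[-]
After op 5 [order #3] limit_buy(price=96, qty=9): fills=none; bids=[#3:9@96] asks=[-]

Answer: BIDS (highest first):
  #3: 9@96
ASKS (lowest first):
  (empty)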